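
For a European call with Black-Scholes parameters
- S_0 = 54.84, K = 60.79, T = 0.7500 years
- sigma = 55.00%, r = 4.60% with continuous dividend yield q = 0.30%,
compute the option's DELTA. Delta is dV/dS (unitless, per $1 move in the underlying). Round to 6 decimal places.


Answer: Delta = 0.534497

Derivation:
d1 = 0.0896090718; d2 = -0.3867049003
phi(d1) = 0.3973437809; exp(-qT) = 0.9977525294; exp(-rT) = 0.9660883397
N(d1) = 0.5357010624
Delta = exp(-qT) * N(d1) = 0.9977525294 * 0.5357010624 = 0.534497


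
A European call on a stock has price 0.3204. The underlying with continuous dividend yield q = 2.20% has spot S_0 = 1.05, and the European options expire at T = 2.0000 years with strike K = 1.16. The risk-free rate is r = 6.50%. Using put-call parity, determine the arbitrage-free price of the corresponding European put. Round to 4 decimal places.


Put-call parity: C - P = S_0 * exp(-qT) - K * exp(-rT).
S_0 * exp(-qT) = 1.0500 * 0.95695396 = 1.00480166
K * exp(-rT) = 1.1600 * 0.87809543 = 1.01859070
P = C - S*exp(-qT) + K*exp(-rT)
P = 0.3204 - 1.00480166 + 1.01859070 = 0.3342

Answer: Put price = 0.3342


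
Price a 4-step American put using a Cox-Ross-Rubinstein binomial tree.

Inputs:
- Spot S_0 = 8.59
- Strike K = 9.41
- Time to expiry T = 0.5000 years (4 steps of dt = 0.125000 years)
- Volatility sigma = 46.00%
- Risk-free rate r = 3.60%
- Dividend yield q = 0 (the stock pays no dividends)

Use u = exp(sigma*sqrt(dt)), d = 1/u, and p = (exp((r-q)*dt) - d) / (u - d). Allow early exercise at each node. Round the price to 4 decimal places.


Answer: Price = V(0,0) = 1.5781

Derivation:
dt = T/N = 0.125000
u = exp(sigma*sqrt(dt)) = 1.176607; d = 1/u = 0.849902
p = (exp((r-q)*dt) - d) / (u - d) = 0.473236
Discount per step: exp(-r*dt) = 0.995510
Stock lattice S(k, i) with i counting down-moves:
  k=0: S(0,0) = 8.5900
  k=1: S(1,0) = 10.1071; S(1,1) = 7.3007
  k=2: S(2,0) = 11.8920; S(2,1) = 8.5900; S(2,2) = 6.2048
  k=3: S(3,0) = 13.9922; S(3,1) = 10.1071; S(3,2) = 7.3007; S(3,3) = 5.2735
  k=4: S(4,0) = 16.4634; S(4,1) = 11.8920; S(4,2) = 8.5900; S(4,3) = 6.2048; S(4,4) = 4.4820
Terminal payoffs V(N, i) = max(K - S_T, 0):
  V(4,0) = 0.000000; V(4,1) = 0.000000; V(4,2) = 0.820000; V(4,3) = 3.205160; V(4,4) = 4.928040
Backward induction: V(k, i) = exp(-r*dt) * [p * V(k+1, i) + (1-p) * V(k+1, i+1)]; then take max(V_cont, immediate exercise) for American.
  V(3,0) = exp(-r*dt) * [p*0.000000 + (1-p)*0.000000] = 0.000000; exercise = 0.000000; V(3,0) = max -> 0.000000
  V(3,1) = exp(-r*dt) * [p*0.000000 + (1-p)*0.820000] = 0.430007; exercise = 0.000000; V(3,1) = max -> 0.430007
  V(3,2) = exp(-r*dt) * [p*0.820000 + (1-p)*3.205160] = 2.067094; exercise = 2.109344; V(3,2) = max -> 2.109344
  V(3,3) = exp(-r*dt) * [p*3.205160 + (1-p)*4.928040] = 4.094246; exercise = 4.136496; V(3,3) = max -> 4.136496
  V(2,0) = exp(-r*dt) * [p*0.000000 + (1-p)*0.430007] = 0.225496; exercise = 0.000000; V(2,0) = max -> 0.225496
  V(2,1) = exp(-r*dt) * [p*0.430007 + (1-p)*2.109344] = 1.308720; exercise = 0.820000; V(2,1) = max -> 1.308720
  V(2,2) = exp(-r*dt) * [p*2.109344 + (1-p)*4.136496] = 3.162910; exercise = 3.205160; V(2,2) = max -> 3.205160
  V(1,0) = exp(-r*dt) * [p*0.225496 + (1-p)*1.308720] = 0.792525; exercise = 0.000000; V(1,0) = max -> 0.792525
  V(1,1) = exp(-r*dt) * [p*1.308720 + (1-p)*3.205160] = 2.297335; exercise = 2.109344; V(1,1) = max -> 2.297335
  V(0,0) = exp(-r*dt) * [p*0.792525 + (1-p)*2.297335] = 1.578088; exercise = 0.820000; V(0,0) = max -> 1.578088


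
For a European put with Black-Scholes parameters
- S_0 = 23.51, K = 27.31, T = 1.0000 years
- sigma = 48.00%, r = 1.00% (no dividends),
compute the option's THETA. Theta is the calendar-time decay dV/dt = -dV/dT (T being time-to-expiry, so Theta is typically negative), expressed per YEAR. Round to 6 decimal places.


d1 = -0.0513064019; d2 = -0.5313064019
phi(d1) = 0.3984175486; exp(-qT) = 1.0000000000; exp(-rT) = 0.9900498337
Theta = -S*exp(-qT)*phi(d1)*sigma/(2*sqrt(T)) + r*K*exp(-rT)*N(-d2) - q*S*exp(-qT)*N(-d1)
N(-d1) = 0.5204593166; N(-d2) = 0.7023967651; sqrt(T) = 1.0000000000
Term 1 = -23.5100 * 1.0000000000 * 0.3984175486 * 0.4800 / (2 * 1.0000000000) = -2.2480311762
Term 2 = 0.0100 * 27.3100 * 0.9900498337 * 0.7023967651 = 0.1899158703
Term 3 = 0 (no dividend yield, q = 0)
Theta = -2.2480311762 + (0.1899158703) + (0.0000000000) = -2.058115

Answer: Theta = -2.058115


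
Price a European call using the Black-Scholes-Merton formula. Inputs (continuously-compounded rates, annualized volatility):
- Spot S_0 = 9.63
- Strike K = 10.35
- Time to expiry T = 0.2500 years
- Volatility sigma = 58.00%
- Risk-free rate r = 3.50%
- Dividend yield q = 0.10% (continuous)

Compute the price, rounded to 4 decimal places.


d1 = (ln(S/K) + (r - q + 0.5*sigma^2) * T) / (sigma * sqrt(T)) = -0.07432170
d2 = d1 - sigma * sqrt(T) = -0.36432170
exp(-rT) = 0.99128817; exp(-qT) = 0.99975003
C = S_0 * exp(-qT) * N(d1) - K * exp(-rT) * N(d2)
N(d1) = 0.47037720; N(d2) = 0.35780890
C = 9.6300 * 0.99975003 * 0.47037720 - 10.3500 * 0.99128817 * 0.35780890 = 0.8575

Answer: Price = 0.8575


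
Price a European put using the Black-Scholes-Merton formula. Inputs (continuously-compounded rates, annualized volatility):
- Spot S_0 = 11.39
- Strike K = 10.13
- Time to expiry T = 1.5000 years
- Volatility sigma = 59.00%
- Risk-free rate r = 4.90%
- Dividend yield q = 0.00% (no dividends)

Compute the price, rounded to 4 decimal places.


d1 = (ln(S/K) + (r - q + 0.5*sigma^2) * T) / (sigma * sqrt(T)) = 0.62525573
d2 = d1 - sigma * sqrt(T) = -0.09734375
exp(-rT) = 0.92913615; exp(-qT) = 1.00000000
P = K * exp(-rT) * N(-d2) - S_0 * exp(-qT) * N(-d1)
N(-d1) = 0.26590162; N(-d2) = 0.53877329
P = 10.1300 * 0.92913615 * 0.53877329 - 11.3900 * 1.00000000 * 0.26590162 = 2.0424

Answer: Price = 2.0424


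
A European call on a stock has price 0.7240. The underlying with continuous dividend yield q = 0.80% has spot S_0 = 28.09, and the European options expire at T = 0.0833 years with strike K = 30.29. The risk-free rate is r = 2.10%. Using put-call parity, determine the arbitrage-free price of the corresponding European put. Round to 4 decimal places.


Answer: Put price = 2.8898

Derivation:
Put-call parity: C - P = S_0 * exp(-qT) - K * exp(-rT).
S_0 * exp(-qT) = 28.0900 * 0.99933382 = 28.07128706
K * exp(-rT) = 30.2900 * 0.99825223 = 30.23706002
P = C - S*exp(-qT) + K*exp(-rT)
P = 0.7240 - 28.07128706 + 30.23706002 = 2.8898


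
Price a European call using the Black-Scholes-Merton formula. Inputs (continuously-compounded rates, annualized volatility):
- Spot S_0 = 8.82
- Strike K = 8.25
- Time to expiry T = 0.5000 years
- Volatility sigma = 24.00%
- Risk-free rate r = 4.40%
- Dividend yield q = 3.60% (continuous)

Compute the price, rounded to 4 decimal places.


d1 = (ln(S/K) + (r - q + 0.5*sigma^2) * T) / (sigma * sqrt(T)) = 0.50209690
d2 = d1 - sigma * sqrt(T) = 0.33239127
exp(-rT) = 0.97824024; exp(-qT) = 0.98216103
C = S_0 * exp(-qT) * N(d1) - K * exp(-rT) * N(d2)
N(d1) = 0.69220032; N(d2) = 0.63020309
C = 8.8200 * 0.98216103 * 0.69220032 - 8.2500 * 0.97824024 * 0.63020309 = 0.9103

Answer: Price = 0.9103


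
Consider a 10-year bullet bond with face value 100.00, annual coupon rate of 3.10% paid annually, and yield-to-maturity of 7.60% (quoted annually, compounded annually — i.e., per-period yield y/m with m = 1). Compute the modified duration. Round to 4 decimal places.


Coupon per period c = face * coupon_rate / m = 3.100000
Periods per year m = 1; per-period yield y/m = 0.076000
Number of cashflows N = 10
Cashflows (t years, CF_t, discount factor 1/(1+y/m)^(m*t), PV):
  t = 1.0000: CF_t = 3.100000, DF = 0.929368, PV = 2.881041
  t = 2.0000: CF_t = 3.100000, DF = 0.863725, PV = 2.677547
  t = 3.0000: CF_t = 3.100000, DF = 0.802718, PV = 2.488427
  t = 4.0000: CF_t = 3.100000, DF = 0.746021, PV = 2.312664
  t = 5.0000: CF_t = 3.100000, DF = 0.693328, PV = 2.149316
  t = 6.0000: CF_t = 3.100000, DF = 0.644357, PV = 1.997506
  t = 7.0000: CF_t = 3.100000, DF = 0.598845, PV = 1.856418
  t = 8.0000: CF_t = 3.100000, DF = 0.556547, PV = 1.725296
  t = 9.0000: CF_t = 3.100000, DF = 0.517237, PV = 1.603435
  t = 10.0000: CF_t = 103.100000, DF = 0.480704, PV = 49.560531
Price P = sum_t PV_t = 69.252181
First compute Macaulay numerator sum_t t * PV_t:
  t * PV_t at t = 1.0000: 2.881041
  t * PV_t at t = 2.0000: 5.355095
  t * PV_t at t = 3.0000: 7.465281
  t * PV_t at t = 4.0000: 9.250657
  t * PV_t at t = 5.0000: 10.746582
  t * PV_t at t = 6.0000: 11.985035
  t * PV_t at t = 7.0000: 12.994927
  t * PV_t at t = 8.0000: 13.802365
  t * PV_t at t = 9.0000: 14.430911
  t * PV_t at t = 10.0000: 495.605311
Macaulay duration D = 584.517205 / 69.252181 = 8.440416
Modified duration = D / (1 + y/m) = 8.440416 / (1 + 0.076000) = 7.844253

Answer: Modified duration = 7.8443


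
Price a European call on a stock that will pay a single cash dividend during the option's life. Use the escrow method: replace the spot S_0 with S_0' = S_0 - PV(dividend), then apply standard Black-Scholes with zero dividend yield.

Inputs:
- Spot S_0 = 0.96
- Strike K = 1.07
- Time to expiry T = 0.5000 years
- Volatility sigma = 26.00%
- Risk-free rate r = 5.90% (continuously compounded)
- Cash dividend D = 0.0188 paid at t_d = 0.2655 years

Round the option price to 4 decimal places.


Answer: Price = 0.0339

Derivation:
PV(D) = D * exp(-r * t_d) = 0.0188 * 0.98445755 = 0.01850780
S_0' = S_0 - PV(D) = 0.9600 - 0.01850780 = 0.94149220
d1 = (ln(S_0'/K) + (r + sigma^2/2)*T) / (sigma*sqrt(T)) = -0.44356192
d2 = d1 - sigma*sqrt(T) = -0.62740968
exp(-rT) = 0.97093088
N(d1) = 0.32867967; N(d2) = 0.26519536
C = S_0' * N(d1) - K * exp(-rT) * N(d2) = 0.94149220 * 0.32867967 - 1.0700 * 0.97093088 * 0.26519536 = 0.0339


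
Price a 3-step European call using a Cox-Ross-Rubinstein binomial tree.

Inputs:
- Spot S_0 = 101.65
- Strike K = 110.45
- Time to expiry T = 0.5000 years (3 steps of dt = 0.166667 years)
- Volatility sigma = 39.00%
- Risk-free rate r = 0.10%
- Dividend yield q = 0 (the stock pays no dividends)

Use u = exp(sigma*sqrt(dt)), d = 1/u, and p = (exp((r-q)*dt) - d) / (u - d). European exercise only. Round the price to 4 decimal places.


dt = T/N = 0.166667
u = exp(sigma*sqrt(dt)) = 1.172592; d = 1/u = 0.852811
p = (exp((r-q)*dt) - d) / (u - d) = 0.460801
Discount per step: exp(-r*dt) = 0.999833
Stock lattice S(k, i) with i counting down-moves:
  k=0: S(0,0) = 101.6500
  k=1: S(1,0) = 119.1940; S(1,1) = 86.6883
  k=2: S(2,0) = 139.7659; S(2,1) = 101.6500; S(2,2) = 73.9288
  k=3: S(3,0) = 163.8885; S(3,1) = 119.1940; S(3,2) = 86.6883; S(3,3) = 63.0473
Terminal payoffs V(N, i) = max(S_T - K, 0):
  V(3,0) = 53.438454; V(3,1) = 8.743995; V(3,2) = 0.000000; V(3,3) = 0.000000
Backward induction: V(k, i) = exp(-r*dt) * [p * V(k+1, i) + (1-p) * V(k+1, i+1)].
  V(2,0) = exp(-r*dt) * [p*53.438454 + (1-p)*8.743995] = 29.334352
  V(2,1) = exp(-r*dt) * [p*8.743995 + (1-p)*0.000000] = 4.028569
  V(2,2) = exp(-r*dt) * [p*0.000000 + (1-p)*0.000000] = 0.000000
  V(1,0) = exp(-r*dt) * [p*29.334352 + (1-p)*4.028569] = 15.686882
  V(1,1) = exp(-r*dt) * [p*4.028569 + (1-p)*0.000000] = 1.856059
  V(0,0) = exp(-r*dt) * [p*15.686882 + (1-p)*1.856059] = 8.227943

Answer: Price = V(0,0) = 8.2279


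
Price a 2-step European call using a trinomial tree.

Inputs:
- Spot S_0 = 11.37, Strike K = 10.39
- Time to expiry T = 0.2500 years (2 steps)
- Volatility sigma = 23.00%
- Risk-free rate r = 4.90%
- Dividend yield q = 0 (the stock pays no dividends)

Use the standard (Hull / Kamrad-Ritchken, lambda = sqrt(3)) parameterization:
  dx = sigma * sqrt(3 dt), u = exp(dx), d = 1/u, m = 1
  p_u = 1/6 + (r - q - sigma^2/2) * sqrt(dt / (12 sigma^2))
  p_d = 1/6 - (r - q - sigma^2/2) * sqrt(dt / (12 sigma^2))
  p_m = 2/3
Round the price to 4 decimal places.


Answer: Price = V(0,0) = 1.2563

Derivation:
dt = T/N = 0.125000; dx = sigma*sqrt(3*dt) = 0.140846
u = exp(dx) = 1.151247; d = 1/u = 0.868623
p_u = 0.176673, p_m = 0.666667, p_d = 0.156660
Discount per step: exp(-r*dt) = 0.993894
Stock lattice S(k, j) with j the centered position index:
  k=0: S(0,+0) = 11.3700
  k=1: S(1,-1) = 9.8762; S(1,+0) = 11.3700; S(1,+1) = 13.0897
  k=2: S(2,-2) = 8.5787; S(2,-1) = 9.8762; S(2,+0) = 11.3700; S(2,+1) = 13.0897; S(2,+2) = 15.0695
Terminal payoffs V(N, j) = max(S_T - K, 0):
  V(2,-2) = 0.000000; V(2,-1) = 0.000000; V(2,+0) = 0.980000; V(2,+1) = 2.699678; V(2,+2) = 4.679452
Backward induction: V(k, j) = exp(-r*dt) * [p_u * V(k+1, j+1) + p_m * V(k+1, j) + p_d * V(k+1, j-1)]
  V(1,-1) = exp(-r*dt) * [p_u*0.980000 + p_m*0.000000 + p_d*0.000000] = 0.172082
  V(1,+0) = exp(-r*dt) * [p_u*2.699678 + p_m*0.980000 + p_d*0.000000] = 1.123392
  V(1,+1) = exp(-r*dt) * [p_u*4.679452 + p_m*2.699678 + p_d*0.980000] = 2.763070
  V(0,+0) = exp(-r*dt) * [p_u*2.763070 + p_m*1.123392 + p_d*0.172082] = 1.256328


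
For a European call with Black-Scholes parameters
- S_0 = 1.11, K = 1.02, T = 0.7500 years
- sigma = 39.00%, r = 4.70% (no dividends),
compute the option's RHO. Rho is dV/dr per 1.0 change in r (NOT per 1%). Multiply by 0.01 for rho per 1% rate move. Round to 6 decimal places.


Answer: Rho = 0.423693

Derivation:
d1 = 0.5235971472; d2 = 0.1858472397
phi(d1) = 0.3478390106; exp(-qT) = 1.0000000000; exp(-rT) = 0.9653640451
N(d2) = 0.5737177211
Rho = K*T*exp(-rT)*N(d2) = 1.0200 * 0.7500 * 0.9653640451 * 0.5737177211 = 0.423693


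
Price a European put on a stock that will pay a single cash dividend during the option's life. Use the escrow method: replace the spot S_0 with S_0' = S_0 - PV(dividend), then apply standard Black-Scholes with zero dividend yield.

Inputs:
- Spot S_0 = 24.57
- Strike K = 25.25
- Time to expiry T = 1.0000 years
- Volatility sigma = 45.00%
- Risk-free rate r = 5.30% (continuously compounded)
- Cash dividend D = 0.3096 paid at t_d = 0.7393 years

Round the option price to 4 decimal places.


PV(D) = D * exp(-r * t_d) = 0.3096 * 0.96157482 = 0.29770356
S_0' = S_0 - PV(D) = 24.5700 - 0.29770356 = 24.27229644
d1 = (ln(S_0'/K) + (r + sigma^2/2)*T) / (sigma*sqrt(T)) = 0.25502107
d2 = d1 - sigma*sqrt(T) = -0.19497893
exp(-rT) = 0.94838001
N(-d1) = 0.39935341; N(-d2) = 0.57729528
P = K * exp(-rT) * N(-d2) - S_0' * N(-d1) = 25.2500 * 0.94838001 * 0.57729528 - 24.27229644 * 0.39935341 = 4.1310

Answer: Price = 4.1310


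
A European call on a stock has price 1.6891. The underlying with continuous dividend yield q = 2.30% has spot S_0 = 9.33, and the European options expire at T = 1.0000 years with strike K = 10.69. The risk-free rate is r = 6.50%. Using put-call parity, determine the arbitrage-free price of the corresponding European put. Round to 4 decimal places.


Put-call parity: C - P = S_0 * exp(-qT) - K * exp(-rT).
S_0 * exp(-qT) = 9.3300 * 0.97726248 = 9.11785897
K * exp(-rT) = 10.6900 * 0.93706746 = 10.01725118
P = C - S*exp(-qT) + K*exp(-rT)
P = 1.6891 - 9.11785897 + 10.01725118 = 2.5885

Answer: Put price = 2.5885


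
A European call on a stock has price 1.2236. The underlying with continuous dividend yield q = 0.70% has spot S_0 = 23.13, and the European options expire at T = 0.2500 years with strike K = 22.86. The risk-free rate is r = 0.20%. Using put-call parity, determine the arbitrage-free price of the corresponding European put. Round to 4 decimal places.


Put-call parity: C - P = S_0 * exp(-qT) - K * exp(-rT).
S_0 * exp(-qT) = 23.1300 * 0.99825153 = 23.08955790
K * exp(-rT) = 22.8600 * 0.99950012 = 22.84857286
P = C - S*exp(-qT) + K*exp(-rT)
P = 1.2236 - 23.08955790 + 22.84857286 = 0.9826

Answer: Put price = 0.9826


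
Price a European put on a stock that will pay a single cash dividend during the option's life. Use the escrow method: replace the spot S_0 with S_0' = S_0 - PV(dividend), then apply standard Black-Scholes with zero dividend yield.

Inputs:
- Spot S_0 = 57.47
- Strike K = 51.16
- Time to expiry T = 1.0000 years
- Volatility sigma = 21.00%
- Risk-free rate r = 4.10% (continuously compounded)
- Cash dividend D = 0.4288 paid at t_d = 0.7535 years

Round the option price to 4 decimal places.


PV(D) = D * exp(-r * t_d) = 0.4288 * 0.96957883 = 0.41575540
S_0' = S_0 - PV(D) = 57.4700 - 0.41575540 = 57.05424460
d1 = (ln(S_0'/K) + (r + sigma^2/2)*T) / (sigma*sqrt(T)) = 0.81949761
d2 = d1 - sigma*sqrt(T) = 0.60949761
exp(-rT) = 0.95982913
N(-d1) = 0.20625128; N(-d2) = 0.27109733
P = K * exp(-rT) * N(-d2) - S_0' * N(-d1) = 51.1600 * 0.95982913 * 0.27109733 - 57.05424460 * 0.20625128 = 1.5447

Answer: Price = 1.5447


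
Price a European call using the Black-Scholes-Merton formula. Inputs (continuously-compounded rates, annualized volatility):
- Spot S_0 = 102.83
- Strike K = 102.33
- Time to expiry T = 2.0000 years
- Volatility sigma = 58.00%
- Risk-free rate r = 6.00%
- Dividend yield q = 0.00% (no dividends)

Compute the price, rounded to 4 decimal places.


Answer: Price = 37.1800

Derivation:
d1 = (ln(S/K) + (r - q + 0.5*sigma^2) * T) / (sigma * sqrt(T)) = 0.56236233
d2 = d1 - sigma * sqrt(T) = -0.25788153
exp(-rT) = 0.88692044; exp(-qT) = 1.00000000
C = S_0 * exp(-qT) * N(d1) - K * exp(-rT) * N(d2)
N(d1) = 0.71306541; N(d2) = 0.39824917
C = 102.8300 * 1.00000000 * 0.71306541 - 102.3300 * 0.88692044 * 0.39824917 = 37.1800


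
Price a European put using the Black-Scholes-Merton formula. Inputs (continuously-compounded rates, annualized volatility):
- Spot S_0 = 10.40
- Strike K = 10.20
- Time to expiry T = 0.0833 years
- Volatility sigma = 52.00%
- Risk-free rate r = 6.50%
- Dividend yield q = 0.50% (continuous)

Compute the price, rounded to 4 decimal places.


Answer: Price = 0.4971

Derivation:
d1 = (ln(S/K) + (r - q + 0.5*sigma^2) * T) / (sigma * sqrt(T)) = 0.23772653
d2 = d1 - sigma * sqrt(T) = 0.08764548
exp(-rT) = 0.99460013; exp(-qT) = 0.99958359
P = K * exp(-rT) * N(-d2) - S_0 * exp(-qT) * N(-d1)
N(-d1) = 0.40604660; N(-d2) = 0.46507922
P = 10.2000 * 0.99460013 * 0.46507922 - 10.4000 * 0.99958359 * 0.40604660 = 0.4971


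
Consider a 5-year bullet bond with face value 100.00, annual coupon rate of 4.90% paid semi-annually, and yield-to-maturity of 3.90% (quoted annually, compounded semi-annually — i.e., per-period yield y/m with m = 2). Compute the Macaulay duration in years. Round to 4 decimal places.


Answer: Macaulay duration = 4.5081 years

Derivation:
Coupon per period c = face * coupon_rate / m = 2.450000
Periods per year m = 2; per-period yield y/m = 0.019500
Number of cashflows N = 10
Cashflows (t years, CF_t, discount factor 1/(1+y/m)^(m*t), PV):
  t = 0.5000: CF_t = 2.450000, DF = 0.980873, PV = 2.403139
  t = 1.0000: CF_t = 2.450000, DF = 0.962112, PV = 2.357174
  t = 1.5000: CF_t = 2.450000, DF = 0.943709, PV = 2.312088
  t = 2.0000: CF_t = 2.450000, DF = 0.925659, PV = 2.267865
  t = 2.5000: CF_t = 2.450000, DF = 0.907954, PV = 2.224487
  t = 3.0000: CF_t = 2.450000, DF = 0.890588, PV = 2.181939
  t = 3.5000: CF_t = 2.450000, DF = 0.873553, PV = 2.140205
  t = 4.0000: CF_t = 2.450000, DF = 0.856845, PV = 2.099270
  t = 4.5000: CF_t = 2.450000, DF = 0.840456, PV = 2.059117
  t = 5.0000: CF_t = 102.450000, DF = 0.824380, PV = 84.457780
Price P = sum_t PV_t = 104.503065
Macaulay numerator sum_t t * PV_t:
  t * PV_t at t = 0.5000: 1.201569
  t * PV_t at t = 1.0000: 2.357174
  t * PV_t at t = 1.5000: 3.468132
  t * PV_t at t = 2.0000: 4.535730
  t * PV_t at t = 2.5000: 5.561218
  t * PV_t at t = 3.0000: 6.545818
  t * PV_t at t = 3.5000: 7.490719
  t * PV_t at t = 4.0000: 8.397079
  t * PV_t at t = 4.5000: 9.266026
  t * PV_t at t = 5.0000: 422.288900
Macaulay duration D = (sum_t t * PV_t) / P = 471.112366 / 104.503065 = 4.508120


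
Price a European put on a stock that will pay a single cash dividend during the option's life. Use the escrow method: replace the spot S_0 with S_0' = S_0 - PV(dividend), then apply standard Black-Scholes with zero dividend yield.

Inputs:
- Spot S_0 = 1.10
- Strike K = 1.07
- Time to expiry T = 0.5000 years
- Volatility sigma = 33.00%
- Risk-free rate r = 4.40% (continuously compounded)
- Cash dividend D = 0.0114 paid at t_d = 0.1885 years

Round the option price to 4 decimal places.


PV(D) = D * exp(-r * t_d) = 0.0114 * 0.99174030 = 0.01130584
S_0' = S_0 - PV(D) = 1.1000 - 0.01130584 = 1.08869416
d1 = (ln(S_0'/K) + (r + sigma^2/2)*T) / (sigma*sqrt(T)) = 0.28517964
d2 = d1 - sigma*sqrt(T) = 0.05183441
exp(-rT) = 0.97824024
N(-d1) = 0.38775326; N(-d2) = 0.47933032
P = K * exp(-rT) * N(-d2) - S_0' * N(-d1) = 1.0700 * 0.97824024 * 0.47933032 - 1.08869416 * 0.38775326 = 0.0796

Answer: Price = 0.0796


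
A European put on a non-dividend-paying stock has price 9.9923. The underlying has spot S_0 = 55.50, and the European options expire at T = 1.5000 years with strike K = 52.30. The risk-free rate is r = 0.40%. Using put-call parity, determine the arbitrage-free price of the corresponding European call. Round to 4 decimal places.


Answer: Call price = 13.5052

Derivation:
Put-call parity: C - P = S_0 * exp(-qT) - K * exp(-rT).
S_0 * exp(-qT) = 55.5000 * 1.00000000 = 55.50000000
K * exp(-rT) = 52.3000 * 0.99401796 = 51.98713952
C = P + S*exp(-qT) - K*exp(-rT)
C = 9.9923 + 55.50000000 - 51.98713952 = 13.5052


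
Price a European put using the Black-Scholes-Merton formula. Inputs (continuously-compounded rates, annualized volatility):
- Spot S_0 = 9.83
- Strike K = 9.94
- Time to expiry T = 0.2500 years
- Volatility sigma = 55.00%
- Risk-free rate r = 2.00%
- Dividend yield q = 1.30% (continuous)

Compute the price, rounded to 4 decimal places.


Answer: Price = 1.1234

Derivation:
d1 = (ln(S/K) + (r - q + 0.5*sigma^2) * T) / (sigma * sqrt(T)) = 0.10339787
d2 = d1 - sigma * sqrt(T) = -0.17160213
exp(-rT) = 0.99501248; exp(-qT) = 0.99675528
P = K * exp(-rT) * N(-d2) - S_0 * exp(-qT) * N(-d1)
N(-d1) = 0.45882360; N(-d2) = 0.56812483
P = 9.9400 * 0.99501248 * 0.56812483 - 9.8300 * 0.99675528 * 0.45882360 = 1.1234


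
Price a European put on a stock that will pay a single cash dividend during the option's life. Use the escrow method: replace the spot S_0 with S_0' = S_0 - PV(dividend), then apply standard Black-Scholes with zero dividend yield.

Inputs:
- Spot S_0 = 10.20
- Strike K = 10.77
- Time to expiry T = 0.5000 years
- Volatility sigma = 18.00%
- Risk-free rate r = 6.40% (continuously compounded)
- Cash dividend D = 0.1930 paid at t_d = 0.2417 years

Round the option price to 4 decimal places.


PV(D) = D * exp(-r * t_d) = 0.1930 * 0.98465023 = 0.19003749
S_0' = S_0 - PV(D) = 10.2000 - 0.19003749 = 10.00996251
d1 = (ln(S_0'/K) + (r + sigma^2/2)*T) / (sigma*sqrt(T)) = -0.25992965
d2 = d1 - sigma*sqrt(T) = -0.38720887
exp(-rT) = 0.96850658
N(-d1) = 0.60254098; N(-d2) = 0.65069921
P = K * exp(-rT) * N(-d2) - S_0' * N(-d1) = 10.7700 * 0.96850658 * 0.65069921 - 10.00996251 * 0.60254098 = 0.7559

Answer: Price = 0.7559


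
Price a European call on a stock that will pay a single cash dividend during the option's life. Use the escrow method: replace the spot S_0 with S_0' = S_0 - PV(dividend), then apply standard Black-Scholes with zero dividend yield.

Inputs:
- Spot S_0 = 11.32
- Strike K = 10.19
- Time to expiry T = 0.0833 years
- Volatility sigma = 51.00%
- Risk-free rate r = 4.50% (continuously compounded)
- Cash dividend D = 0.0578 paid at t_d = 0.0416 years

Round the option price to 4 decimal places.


PV(D) = D * exp(-r * t_d) = 0.0578 * 0.99812975 = 0.05769190
S_0' = S_0 - PV(D) = 11.3200 - 0.05769190 = 11.26230810
d1 = (ln(S_0'/K) + (r + sigma^2/2)*T) / (sigma*sqrt(T)) = 0.77880704
d2 = d1 - sigma*sqrt(T) = 0.63161217
exp(-rT) = 0.99625852
N(d1) = 0.78195331; N(d2) = 0.73617983
C = S_0' * N(d1) - K * exp(-rT) * N(d2) = 11.26230810 * 0.78195331 - 10.1900 * 0.99625852 * 0.73617983 = 1.3330

Answer: Price = 1.3330


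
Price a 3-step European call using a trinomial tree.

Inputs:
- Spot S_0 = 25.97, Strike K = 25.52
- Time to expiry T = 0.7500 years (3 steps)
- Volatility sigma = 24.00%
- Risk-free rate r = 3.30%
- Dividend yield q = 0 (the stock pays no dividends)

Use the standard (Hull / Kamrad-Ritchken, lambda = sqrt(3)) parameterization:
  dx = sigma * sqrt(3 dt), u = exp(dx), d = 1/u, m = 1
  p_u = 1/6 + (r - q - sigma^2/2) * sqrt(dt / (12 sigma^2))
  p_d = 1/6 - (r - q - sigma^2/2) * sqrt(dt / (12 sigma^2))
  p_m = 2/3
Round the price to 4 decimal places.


dt = T/N = 0.250000; dx = sigma*sqrt(3*dt) = 0.207846
u = exp(dx) = 1.231024; d = 1/u = 0.812332
p_u = 0.169193, p_m = 0.666667, p_d = 0.164141
Discount per step: exp(-r*dt) = 0.991784
Stock lattice S(k, j) with j the centered position index:
  k=0: S(0,+0) = 25.9700
  k=1: S(1,-1) = 21.0963; S(1,+0) = 25.9700; S(1,+1) = 31.9697
  k=2: S(2,-2) = 17.1372; S(2,-1) = 21.0963; S(2,+0) = 25.9700; S(2,+1) = 31.9697; S(2,+2) = 39.3554
  k=3: S(3,-3) = 13.9211; S(3,-2) = 17.1372; S(3,-1) = 21.0963; S(3,+0) = 25.9700; S(3,+1) = 31.9697; S(3,+2) = 39.3554; S(3,+3) = 48.4475
Terminal payoffs V(N, j) = max(S_T - K, 0):
  V(3,-3) = 0.000000; V(3,-2) = 0.000000; V(3,-1) = 0.000000; V(3,+0) = 0.450000; V(3,+1) = 6.449685; V(3,+2) = 13.835440; V(3,+3) = 22.927480
Backward induction: V(k, j) = exp(-r*dt) * [p_u * V(k+1, j+1) + p_m * V(k+1, j) + p_d * V(k+1, j-1)]
  V(2,-2) = exp(-r*dt) * [p_u*0.000000 + p_m*0.000000 + p_d*0.000000] = 0.000000
  V(2,-1) = exp(-r*dt) * [p_u*0.450000 + p_m*0.000000 + p_d*0.000000] = 0.075511
  V(2,+0) = exp(-r*dt) * [p_u*6.449685 + p_m*0.450000 + p_d*0.000000] = 1.379808
  V(2,+1) = exp(-r*dt) * [p_u*13.835440 + p_m*6.449685 + p_d*0.450000] = 6.659341
  V(2,+2) = exp(-r*dt) * [p_u*22.927480 + p_m*13.835440 + p_d*6.449685] = 14.045091
  V(1,-1) = exp(-r*dt) * [p_u*1.379808 + p_m*0.075511 + p_d*0.000000] = 0.281462
  V(1,+0) = exp(-r*dt) * [p_u*6.659341 + p_m*1.379808 + p_d*0.075511] = 2.042061
  V(1,+1) = exp(-r*dt) * [p_u*14.045091 + p_m*6.659341 + p_d*1.379808] = 6.984508
  V(0,+0) = exp(-r*dt) * [p_u*6.984508 + p_m*2.042061 + p_d*0.281462] = 2.568026

Answer: Price = V(0,0) = 2.5680


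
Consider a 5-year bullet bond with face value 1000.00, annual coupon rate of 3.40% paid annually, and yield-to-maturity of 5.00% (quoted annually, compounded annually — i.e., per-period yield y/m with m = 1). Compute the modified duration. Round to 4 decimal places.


Answer: Modified duration = 4.4460

Derivation:
Coupon per period c = face * coupon_rate / m = 34.000000
Periods per year m = 1; per-period yield y/m = 0.050000
Number of cashflows N = 5
Cashflows (t years, CF_t, discount factor 1/(1+y/m)^(m*t), PV):
  t = 1.0000: CF_t = 34.000000, DF = 0.952381, PV = 32.380952
  t = 2.0000: CF_t = 34.000000, DF = 0.907029, PV = 30.839002
  t = 3.0000: CF_t = 34.000000, DF = 0.863838, PV = 29.370478
  t = 4.0000: CF_t = 34.000000, DF = 0.822702, PV = 27.971884
  t = 5.0000: CF_t = 1034.000000, DF = 0.783526, PV = 810.166056
Price P = sum_t PV_t = 930.728373
First compute Macaulay numerator sum_t t * PV_t:
  t * PV_t at t = 1.0000: 32.380952
  t * PV_t at t = 2.0000: 61.678005
  t * PV_t at t = 3.0000: 88.111435
  t * PV_t at t = 4.0000: 111.887537
  t * PV_t at t = 5.0000: 4050.830281
Macaulay duration D = 4344.888209 / 930.728373 = 4.668267
Modified duration = D / (1 + y/m) = 4.668267 / (1 + 0.050000) = 4.445968


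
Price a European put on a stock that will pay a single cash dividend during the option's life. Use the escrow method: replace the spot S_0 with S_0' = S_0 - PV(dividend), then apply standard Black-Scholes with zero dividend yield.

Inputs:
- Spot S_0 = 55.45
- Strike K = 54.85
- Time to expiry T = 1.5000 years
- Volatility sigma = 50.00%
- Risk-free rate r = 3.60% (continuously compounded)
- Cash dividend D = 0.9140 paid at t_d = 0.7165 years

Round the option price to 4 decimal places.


PV(D) = D * exp(-r * t_d) = 0.9140 * 0.97453582 = 0.89072574
S_0' = S_0 - PV(D) = 55.4500 - 0.89072574 = 54.55927426
d1 = (ln(S_0'/K) + (r + sigma^2/2)*T) / (sigma*sqrt(T)) = 0.38568935
d2 = d1 - sigma*sqrt(T) = -0.22668309
exp(-rT) = 0.94743211
N(-d1) = 0.34986338; N(-d2) = 0.58966491
P = K * exp(-rT) * N(-d2) - S_0' * N(-d1) = 54.8500 * 0.94743211 * 0.58966491 - 54.55927426 * 0.34986338 = 11.5546

Answer: Price = 11.5546


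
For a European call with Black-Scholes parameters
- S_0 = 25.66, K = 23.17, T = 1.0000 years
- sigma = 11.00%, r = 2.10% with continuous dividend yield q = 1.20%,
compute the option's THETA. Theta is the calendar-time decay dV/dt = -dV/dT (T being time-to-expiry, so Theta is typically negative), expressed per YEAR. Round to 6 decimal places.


Answer: Theta = -0.450537

Derivation:
d1 = 1.0647729158; d2 = 0.9547729158
phi(d1) = 0.2263191259; exp(-qT) = 0.9880717129; exp(-rT) = 0.9792189646
Theta = -S*exp(-qT)*phi(d1)*sigma/(2*sqrt(T)) - r*K*exp(-rT)*N(d2) + q*S*exp(-qT)*N(d1)
N(d1) = 0.8565106478; N(d2) = 0.8301537266; sqrt(T) = 1.0000000000
Term 1 = -25.6600 * 0.9880717129 * 0.2263191259 * 0.1100 / (2 * 1.0000000000) = -0.3155942376
Term 2 = -0.0210 * 23.1700 * 0.9792189646 * 0.8301537266 = -0.3955338588
Term 3 = 0.0120 * 25.6600 * 0.9880717129 * 0.8565106478 = 0.2605908309
Theta = -0.3155942376 + (-0.3955338588) + (0.2605908309) = -0.450537


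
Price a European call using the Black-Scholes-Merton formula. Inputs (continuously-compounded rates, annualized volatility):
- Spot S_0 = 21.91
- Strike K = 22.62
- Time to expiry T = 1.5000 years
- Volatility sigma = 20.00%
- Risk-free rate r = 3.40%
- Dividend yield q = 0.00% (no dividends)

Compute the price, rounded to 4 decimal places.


d1 = (ln(S/K) + (r - q + 0.5*sigma^2) * T) / (sigma * sqrt(T)) = 0.20048536
d2 = d1 - sigma * sqrt(T) = -0.04446362
exp(-rT) = 0.95027867; exp(-qT) = 1.00000000
C = S_0 * exp(-qT) * N(d1) - K * exp(-rT) * N(d2)
N(d1) = 0.57944950; N(d2) = 0.48226743
C = 21.9100 * 1.00000000 * 0.57944950 - 22.6200 * 0.95027867 * 0.48226743 = 2.3293

Answer: Price = 2.3293


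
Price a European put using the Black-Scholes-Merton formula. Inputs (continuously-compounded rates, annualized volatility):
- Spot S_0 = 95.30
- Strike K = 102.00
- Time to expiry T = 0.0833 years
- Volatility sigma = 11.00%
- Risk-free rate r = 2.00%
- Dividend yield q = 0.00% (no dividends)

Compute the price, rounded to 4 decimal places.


d1 = (ln(S/K) + (r - q + 0.5*sigma^2) * T) / (sigma * sqrt(T)) = -2.07172789
d2 = d1 - sigma * sqrt(T) = -2.10347581
exp(-rT) = 0.99833539; exp(-qT) = 1.00000000
P = K * exp(-rT) * N(-d2) - S_0 * exp(-qT) * N(-d1)
N(-d1) = 0.98085459; N(-d2) = 0.98228790
P = 102.0000 * 0.99833539 * 0.98228790 - 95.3000 * 1.00000000 * 0.98085459 = 6.5511

Answer: Price = 6.5511


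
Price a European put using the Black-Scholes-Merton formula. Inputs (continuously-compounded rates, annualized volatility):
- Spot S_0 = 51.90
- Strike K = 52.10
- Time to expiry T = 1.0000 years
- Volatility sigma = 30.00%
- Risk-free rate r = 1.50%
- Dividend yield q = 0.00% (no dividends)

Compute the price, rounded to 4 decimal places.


d1 = (ln(S/K) + (r - q + 0.5*sigma^2) * T) / (sigma * sqrt(T)) = 0.18717947
d2 = d1 - sigma * sqrt(T) = -0.11282053
exp(-rT) = 0.98511194; exp(-qT) = 1.00000000
P = K * exp(-rT) * N(-d2) - S_0 * exp(-qT) * N(-d1)
N(-d1) = 0.42575996; N(-d2) = 0.54491358
P = 52.1000 * 0.98511194 * 0.54491358 - 51.9000 * 1.00000000 * 0.42575996 = 5.8704

Answer: Price = 5.8704


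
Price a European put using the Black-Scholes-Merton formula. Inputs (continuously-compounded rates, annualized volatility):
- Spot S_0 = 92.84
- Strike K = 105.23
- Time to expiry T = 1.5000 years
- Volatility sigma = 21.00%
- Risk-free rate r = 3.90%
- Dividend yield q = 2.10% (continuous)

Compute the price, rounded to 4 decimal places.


d1 = (ln(S/K) + (r - q + 0.5*sigma^2) * T) / (sigma * sqrt(T)) = -0.25348661
d2 = d1 - sigma * sqrt(T) = -0.51068303
exp(-rT) = 0.94317824; exp(-qT) = 0.96899096
P = K * exp(-rT) * N(-d2) - S_0 * exp(-qT) * N(-d1)
N(-d1) = 0.60005390; N(-d2) = 0.69521349
P = 105.2300 * 0.94317824 * 0.69521349 - 92.8400 * 0.96899096 * 0.60005390 = 15.0189

Answer: Price = 15.0189


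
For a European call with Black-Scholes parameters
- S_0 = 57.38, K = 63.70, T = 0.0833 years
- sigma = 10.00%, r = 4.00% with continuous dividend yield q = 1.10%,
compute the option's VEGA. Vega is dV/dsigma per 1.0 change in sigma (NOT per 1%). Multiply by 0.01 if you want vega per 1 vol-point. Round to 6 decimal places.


Answer: Vega = 0.013357

Derivation:
d1 = -3.5221907692; d2 = -3.5510525086
phi(d1) = 0.0008072699; exp(-qT) = 0.9990841197; exp(-rT) = 0.9966735450
Vega = S * exp(-qT) * phi(d1) * sqrt(T) = 57.3800 * 0.9990841197 * 0.0008072699 * 0.2886173938 = 0.013357


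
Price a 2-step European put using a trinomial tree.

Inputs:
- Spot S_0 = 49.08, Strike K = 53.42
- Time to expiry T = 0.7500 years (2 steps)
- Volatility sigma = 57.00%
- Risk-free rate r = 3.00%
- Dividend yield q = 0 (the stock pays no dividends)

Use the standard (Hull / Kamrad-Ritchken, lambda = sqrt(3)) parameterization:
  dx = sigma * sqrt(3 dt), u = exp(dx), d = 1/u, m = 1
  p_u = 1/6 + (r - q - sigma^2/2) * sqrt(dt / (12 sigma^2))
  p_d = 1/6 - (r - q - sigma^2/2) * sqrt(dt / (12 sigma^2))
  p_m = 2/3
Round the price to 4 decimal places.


Answer: Price = V(0,0) = 10.9495

Derivation:
dt = T/N = 0.375000; dx = sigma*sqrt(3*dt) = 0.604576
u = exp(dx) = 1.830476; d = 1/u = 0.546306
p_u = 0.125589, p_m = 0.666667, p_d = 0.207744
Discount per step: exp(-r*dt) = 0.988813
Stock lattice S(k, j) with j the centered position index:
  k=0: S(0,+0) = 49.0800
  k=1: S(1,-1) = 26.8127; S(1,+0) = 49.0800; S(1,+1) = 89.8398
  k=2: S(2,-2) = 14.6479; S(2,-1) = 26.8127; S(2,+0) = 49.0800; S(2,+1) = 89.8398; S(2,+2) = 164.4496
Terminal payoffs V(N, j) = max(K - S_T, 0):
  V(2,-2) = 38.772070; V(2,-1) = 26.607309; V(2,+0) = 4.340000; V(2,+1) = 0.000000; V(2,+2) = 0.000000
Backward induction: V(k, j) = exp(-r*dt) * [p_u * V(k+1, j+1) + p_m * V(k+1, j) + p_d * V(k+1, j-1)]
  V(1,-1) = exp(-r*dt) * [p_u*4.340000 + p_m*26.607309 + p_d*38.772070] = 26.043287
  V(1,+0) = exp(-r*dt) * [p_u*0.000000 + p_m*4.340000 + p_d*26.607309] = 8.326638
  V(1,+1) = exp(-r*dt) * [p_u*0.000000 + p_m*0.000000 + p_d*4.340000] = 0.891523
  V(0,+0) = exp(-r*dt) * [p_u*0.891523 + p_m*8.326638 + p_d*26.043287] = 10.949517


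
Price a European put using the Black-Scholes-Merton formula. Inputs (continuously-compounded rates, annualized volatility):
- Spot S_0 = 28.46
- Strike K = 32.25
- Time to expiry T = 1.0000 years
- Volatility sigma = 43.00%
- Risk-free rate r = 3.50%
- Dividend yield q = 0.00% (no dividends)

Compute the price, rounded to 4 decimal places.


d1 = (ln(S/K) + (r - q + 0.5*sigma^2) * T) / (sigma * sqrt(T)) = 0.00565477
d2 = d1 - sigma * sqrt(T) = -0.42434523
exp(-rT) = 0.96560542; exp(-qT) = 1.00000000
P = K * exp(-rT) * N(-d2) - S_0 * exp(-qT) * N(-d1)
N(-d1) = 0.49774409; N(-d2) = 0.66434297
P = 32.2500 * 0.96560542 * 0.66434297 - 28.4600 * 1.00000000 * 0.49774409 = 6.5224

Answer: Price = 6.5224


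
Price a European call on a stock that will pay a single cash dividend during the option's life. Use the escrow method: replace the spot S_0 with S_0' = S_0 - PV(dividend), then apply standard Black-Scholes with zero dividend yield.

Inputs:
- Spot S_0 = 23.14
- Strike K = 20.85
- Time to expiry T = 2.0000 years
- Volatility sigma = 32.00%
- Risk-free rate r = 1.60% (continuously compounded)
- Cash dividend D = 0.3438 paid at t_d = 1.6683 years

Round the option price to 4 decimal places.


Answer: Price = 5.2902

Derivation:
PV(D) = D * exp(-r * t_d) = 0.3438 * 0.97366030 = 0.33474441
S_0' = S_0 - PV(D) = 23.1400 - 0.33474441 = 22.80525559
d1 = (ln(S_0'/K) + (r + sigma^2/2)*T) / (sigma*sqrt(T)) = 0.49505666
d2 = d1 - sigma*sqrt(T) = 0.04250832
exp(-rT) = 0.96850658
N(d1) = 0.68971994; N(d2) = 0.51695326
C = S_0' * N(d1) - K * exp(-rT) * N(d2) = 22.80525559 * 0.68971994 - 20.8500 * 0.96850658 * 0.51695326 = 5.2902


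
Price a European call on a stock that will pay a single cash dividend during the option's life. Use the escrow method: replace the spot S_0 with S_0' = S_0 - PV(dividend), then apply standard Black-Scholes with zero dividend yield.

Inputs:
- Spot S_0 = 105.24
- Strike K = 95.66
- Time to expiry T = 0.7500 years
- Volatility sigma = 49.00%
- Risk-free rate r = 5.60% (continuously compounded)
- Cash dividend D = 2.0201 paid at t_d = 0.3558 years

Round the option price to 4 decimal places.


PV(D) = D * exp(-r * t_d) = 2.0201 * 0.98027239 = 1.98024825
S_0' = S_0 - PV(D) = 105.2400 - 1.98024825 = 103.25975175
d1 = (ln(S_0'/K) + (r + sigma^2/2)*T) / (sigma*sqrt(T)) = 0.49130137
d2 = d1 - sigma*sqrt(T) = 0.06694892
exp(-rT) = 0.95886978
N(d1) = 0.68839334; N(d2) = 0.52668882
C = S_0' * N(d1) - K * exp(-rT) * N(d2) = 103.25975175 * 0.68839334 - 95.6600 * 0.95886978 * 0.52668882 = 22.7725

Answer: Price = 22.7725


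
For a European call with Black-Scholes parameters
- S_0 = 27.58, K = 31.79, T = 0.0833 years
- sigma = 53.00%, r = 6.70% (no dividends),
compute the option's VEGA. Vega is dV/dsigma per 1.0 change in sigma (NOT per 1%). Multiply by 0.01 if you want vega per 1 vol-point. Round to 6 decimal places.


Answer: Vega = 2.276842

Derivation:
d1 = -0.8157324073; d2 = -0.9686996260
phi(d1) = 0.2860329648; exp(-qT) = 1.0000000000; exp(-rT) = 0.9944344454
Vega = S * exp(-qT) * phi(d1) * sqrt(T) = 27.5800 * 1.0000000000 * 0.2860329648 * 0.2886173938 = 2.276842


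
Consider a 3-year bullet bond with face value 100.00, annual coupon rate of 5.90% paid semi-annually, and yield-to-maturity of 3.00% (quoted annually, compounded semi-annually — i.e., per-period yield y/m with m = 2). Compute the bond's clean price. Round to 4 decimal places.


Answer: Price = 108.2609

Derivation:
Coupon per period c = face * coupon_rate / m = 2.950000
Periods per year m = 2; per-period yield y/m = 0.015000
Number of cashflows N = 6
Cashflows (t years, CF_t, discount factor 1/(1+y/m)^(m*t), PV):
  t = 0.5000: CF_t = 2.950000, DF = 0.985222, PV = 2.906404
  t = 1.0000: CF_t = 2.950000, DF = 0.970662, PV = 2.863452
  t = 1.5000: CF_t = 2.950000, DF = 0.956317, PV = 2.821135
  t = 2.0000: CF_t = 2.950000, DF = 0.942184, PV = 2.779443
  t = 2.5000: CF_t = 2.950000, DF = 0.928260, PV = 2.738368
  t = 3.0000: CF_t = 102.950000, DF = 0.914542, PV = 94.152119
Price P = sum_t PV_t = 108.260921


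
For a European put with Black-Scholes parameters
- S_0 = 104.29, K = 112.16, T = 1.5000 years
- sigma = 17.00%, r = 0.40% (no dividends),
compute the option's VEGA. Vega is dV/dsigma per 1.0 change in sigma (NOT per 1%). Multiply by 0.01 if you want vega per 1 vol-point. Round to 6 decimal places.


Answer: Vega = 49.776063

Derivation:
d1 = -0.2164961969; d2 = -0.4247028250
phi(d1) = 0.3897016491; exp(-qT) = 1.0000000000; exp(-rT) = 0.9940179641
Vega = S * exp(-qT) * phi(d1) * sqrt(T) = 104.2900 * 1.0000000000 * 0.3897016491 * 1.2247448714 = 49.776063


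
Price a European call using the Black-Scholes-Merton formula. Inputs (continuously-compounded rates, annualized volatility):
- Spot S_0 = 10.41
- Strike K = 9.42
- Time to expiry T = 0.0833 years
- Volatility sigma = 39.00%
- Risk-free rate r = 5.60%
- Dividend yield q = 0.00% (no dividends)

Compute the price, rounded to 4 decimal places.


Answer: Price = 1.1396

Derivation:
d1 = (ln(S/K) + (r - q + 0.5*sigma^2) * T) / (sigma * sqrt(T)) = 0.98552582
d2 = d1 - sigma * sqrt(T) = 0.87296504
exp(-rT) = 0.99534606; exp(-qT) = 1.00000000
C = S_0 * exp(-qT) * N(d1) - K * exp(-rT) * N(d2)
N(d1) = 0.83781707; N(d2) = 0.80865893
C = 10.4100 * 1.00000000 * 0.83781707 - 9.4200 * 0.99534606 * 0.80865893 = 1.1396


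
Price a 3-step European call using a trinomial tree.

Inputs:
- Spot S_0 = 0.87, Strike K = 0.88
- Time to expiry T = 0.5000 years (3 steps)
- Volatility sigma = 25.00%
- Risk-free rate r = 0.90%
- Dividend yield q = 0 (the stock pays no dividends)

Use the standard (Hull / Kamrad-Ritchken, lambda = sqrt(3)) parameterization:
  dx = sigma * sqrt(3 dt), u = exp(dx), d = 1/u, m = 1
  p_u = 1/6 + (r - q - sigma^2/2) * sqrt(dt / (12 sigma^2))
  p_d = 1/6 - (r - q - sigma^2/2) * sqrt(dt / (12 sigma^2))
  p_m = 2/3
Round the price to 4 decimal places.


dt = T/N = 0.166667; dx = sigma*sqrt(3*dt) = 0.176777
u = exp(dx) = 1.193365; d = 1/u = 0.837967
p_u = 0.156178, p_m = 0.666667, p_d = 0.177155
Discount per step: exp(-r*dt) = 0.998501
Stock lattice S(k, j) with j the centered position index:
  k=0: S(0,+0) = 0.8700
  k=1: S(1,-1) = 0.7290; S(1,+0) = 0.8700; S(1,+1) = 1.0382
  k=2: S(2,-2) = 0.6109; S(2,-1) = 0.7290; S(2,+0) = 0.8700; S(2,+1) = 1.0382; S(2,+2) = 1.2390
  k=3: S(3,-3) = 0.5119; S(3,-2) = 0.6109; S(3,-1) = 0.7290; S(3,+0) = 0.8700; S(3,+1) = 1.0382; S(3,+2) = 1.2390; S(3,+3) = 1.4786
Terminal payoffs V(N, j) = max(S_T - K, 0):
  V(3,-3) = 0.000000; V(3,-2) = 0.000000; V(3,-1) = 0.000000; V(3,+0) = 0.000000; V(3,+1) = 0.158227; V(3,+2) = 0.358984; V(3,+3) = 0.598559
Backward induction: V(k, j) = exp(-r*dt) * [p_u * V(k+1, j+1) + p_m * V(k+1, j) + p_d * V(k+1, j-1)]
  V(2,-2) = exp(-r*dt) * [p_u*0.000000 + p_m*0.000000 + p_d*0.000000] = 0.000000
  V(2,-1) = exp(-r*dt) * [p_u*0.000000 + p_m*0.000000 + p_d*0.000000] = 0.000000
  V(2,+0) = exp(-r*dt) * [p_u*0.158227 + p_m*0.000000 + p_d*0.000000] = 0.024675
  V(2,+1) = exp(-r*dt) * [p_u*0.358984 + p_m*0.158227 + p_d*0.000000] = 0.161308
  V(2,+2) = exp(-r*dt) * [p_u*0.598559 + p_m*0.358984 + p_d*0.158227] = 0.360294
  V(1,-1) = exp(-r*dt) * [p_u*0.024675 + p_m*0.000000 + p_d*0.000000] = 0.003848
  V(1,+0) = exp(-r*dt) * [p_u*0.161308 + p_m*0.024675 + p_d*0.000000] = 0.041580
  V(1,+1) = exp(-r*dt) * [p_u*0.360294 + p_m*0.161308 + p_d*0.024675] = 0.167928
  V(0,+0) = exp(-r*dt) * [p_u*0.167928 + p_m*0.041580 + p_d*0.003848] = 0.054546

Answer: Price = V(0,0) = 0.0545
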